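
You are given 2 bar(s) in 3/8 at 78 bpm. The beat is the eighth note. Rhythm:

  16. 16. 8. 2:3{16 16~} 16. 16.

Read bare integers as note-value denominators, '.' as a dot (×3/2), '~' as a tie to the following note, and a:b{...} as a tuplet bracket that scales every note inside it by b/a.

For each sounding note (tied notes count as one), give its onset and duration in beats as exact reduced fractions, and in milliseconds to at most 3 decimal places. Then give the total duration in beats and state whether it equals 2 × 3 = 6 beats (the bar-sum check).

1) 0.0ms=0b +576.923ms=3/4b
2) 576.923ms=3/4b +576.923ms=3/4b
3) 1153.846ms=3/2b +1153.846ms=3/2b
4) 2307.692ms=3b +576.923ms=3/4b
5) 2884.615ms=15/4b +1153.846ms=3/2b
6) 4038.462ms=21/4b +576.923ms=3/4b
Σ=6b of 6 (78bpm 3/8) — PASS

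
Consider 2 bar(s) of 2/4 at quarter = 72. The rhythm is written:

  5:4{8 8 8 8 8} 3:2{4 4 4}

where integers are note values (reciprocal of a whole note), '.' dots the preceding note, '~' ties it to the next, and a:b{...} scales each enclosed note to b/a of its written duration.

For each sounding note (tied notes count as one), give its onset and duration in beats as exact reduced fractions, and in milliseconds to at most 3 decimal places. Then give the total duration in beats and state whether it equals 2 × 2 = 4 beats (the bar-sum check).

1) 0.0ms=0b +333.333ms=2/5b
2) 333.333ms=2/5b +333.333ms=2/5b
3) 666.667ms=4/5b +333.333ms=2/5b
4) 1000.0ms=6/5b +333.333ms=2/5b
5) 1333.333ms=8/5b +333.333ms=2/5b
6) 1666.667ms=2b +555.556ms=2/3b
7) 2222.222ms=8/3b +555.556ms=2/3b
8) 2777.778ms=10/3b +555.556ms=2/3b
Σ=4b of 4 (72bpm 2/4) — PASS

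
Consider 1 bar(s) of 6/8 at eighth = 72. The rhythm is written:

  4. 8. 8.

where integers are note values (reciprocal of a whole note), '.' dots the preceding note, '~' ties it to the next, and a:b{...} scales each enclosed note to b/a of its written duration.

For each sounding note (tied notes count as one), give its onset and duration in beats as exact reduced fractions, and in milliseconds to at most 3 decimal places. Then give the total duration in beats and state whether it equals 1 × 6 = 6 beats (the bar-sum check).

1) 0.0ms=0b +2500.0ms=3b
2) 2500.0ms=3b +1250.0ms=3/2b
3) 3750.0ms=9/2b +1250.0ms=3/2b
Σ=6b of 6 (72bpm 6/8) — PASS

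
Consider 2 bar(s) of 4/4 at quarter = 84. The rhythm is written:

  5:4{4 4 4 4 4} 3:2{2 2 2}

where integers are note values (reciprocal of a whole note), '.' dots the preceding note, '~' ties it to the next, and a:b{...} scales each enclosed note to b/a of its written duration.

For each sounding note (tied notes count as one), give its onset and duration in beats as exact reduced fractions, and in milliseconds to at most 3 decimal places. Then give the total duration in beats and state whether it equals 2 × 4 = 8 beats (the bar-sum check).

1) 0.0ms=0b +571.429ms=4/5b
2) 571.429ms=4/5b +571.429ms=4/5b
3) 1142.857ms=8/5b +571.429ms=4/5b
4) 1714.286ms=12/5b +571.429ms=4/5b
5) 2285.714ms=16/5b +571.429ms=4/5b
6) 2857.143ms=4b +952.381ms=4/3b
7) 3809.524ms=16/3b +952.381ms=4/3b
8) 4761.905ms=20/3b +952.381ms=4/3b
Σ=8b of 8 (84bpm 4/4) — PASS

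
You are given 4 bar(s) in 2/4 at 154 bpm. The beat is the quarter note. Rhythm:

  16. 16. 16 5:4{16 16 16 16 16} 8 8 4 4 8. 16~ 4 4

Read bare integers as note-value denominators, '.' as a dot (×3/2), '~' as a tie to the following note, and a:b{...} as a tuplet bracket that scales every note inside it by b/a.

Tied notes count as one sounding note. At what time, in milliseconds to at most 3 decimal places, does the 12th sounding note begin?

note 12 onset = 4b = 1558.442ms

1. 0.0ms @ 0 + 146.104ms (3/8)
2. 146.104ms @ 3/8 + 146.104ms (3/8)
3. 292.208ms @ 3/4 + 97.403ms (1/4)
4. 389.61ms @ 1 + 77.922ms (1/5)
5. 467.532ms @ 6/5 + 77.922ms (1/5)
6. 545.455ms @ 7/5 + 77.922ms (1/5)
7. 623.377ms @ 8/5 + 77.922ms (1/5)
8. 701.299ms @ 9/5 + 77.922ms (1/5)
9. 779.221ms @ 2 + 194.805ms (1/2)
10. 974.026ms @ 5/2 + 194.805ms (1/2)
11. 1168.831ms @ 3 + 389.61ms (1)
12. 1558.442ms @ 4 + 389.61ms (1)
13. 1948.052ms @ 5 + 292.208ms (3/4)
14. 2240.26ms @ 23/4 + 487.013ms (5/4)
15. 2727.273ms @ 7 + 389.61ms (1)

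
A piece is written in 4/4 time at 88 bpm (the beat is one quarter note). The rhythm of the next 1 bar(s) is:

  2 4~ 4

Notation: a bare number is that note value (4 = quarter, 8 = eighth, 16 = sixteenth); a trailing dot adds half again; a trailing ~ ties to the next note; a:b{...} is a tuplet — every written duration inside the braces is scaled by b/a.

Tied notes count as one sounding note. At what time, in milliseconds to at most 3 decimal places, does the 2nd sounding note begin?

note 2 onset = 2b = 1363.636ms

1. 0.0ms @ 0 + 1363.636ms (2)
2. 1363.636ms @ 2 + 1363.636ms (2)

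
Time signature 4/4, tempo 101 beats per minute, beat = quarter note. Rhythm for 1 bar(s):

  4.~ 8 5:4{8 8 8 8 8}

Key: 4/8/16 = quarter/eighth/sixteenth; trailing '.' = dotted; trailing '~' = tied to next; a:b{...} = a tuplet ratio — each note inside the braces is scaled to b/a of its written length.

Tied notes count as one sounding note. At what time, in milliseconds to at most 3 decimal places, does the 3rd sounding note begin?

note 3 onset = 12/5b = 1425.743ms

1. 0.0ms @ 0 + 1188.119ms (2)
2. 1188.119ms @ 2 + 237.624ms (2/5)
3. 1425.743ms @ 12/5 + 237.624ms (2/5)
4. 1663.366ms @ 14/5 + 237.624ms (2/5)
5. 1900.99ms @ 16/5 + 237.624ms (2/5)
6. 2138.614ms @ 18/5 + 237.624ms (2/5)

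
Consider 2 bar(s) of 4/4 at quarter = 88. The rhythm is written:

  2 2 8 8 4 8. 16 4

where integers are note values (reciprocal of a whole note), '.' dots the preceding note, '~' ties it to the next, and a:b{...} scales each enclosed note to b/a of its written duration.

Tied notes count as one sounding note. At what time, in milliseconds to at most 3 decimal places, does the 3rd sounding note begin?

1. 0.0ms @ 0 + 1363.636ms (2)
2. 1363.636ms @ 2 + 1363.636ms (2)
3. 2727.273ms @ 4 + 340.909ms (1/2)
4. 3068.182ms @ 9/2 + 340.909ms (1/2)
5. 3409.091ms @ 5 + 681.818ms (1)
6. 4090.909ms @ 6 + 511.364ms (3/4)
7. 4602.273ms @ 27/4 + 170.455ms (1/4)
8. 4772.727ms @ 7 + 681.818ms (1)

note 3 onset = 4b = 2727.273ms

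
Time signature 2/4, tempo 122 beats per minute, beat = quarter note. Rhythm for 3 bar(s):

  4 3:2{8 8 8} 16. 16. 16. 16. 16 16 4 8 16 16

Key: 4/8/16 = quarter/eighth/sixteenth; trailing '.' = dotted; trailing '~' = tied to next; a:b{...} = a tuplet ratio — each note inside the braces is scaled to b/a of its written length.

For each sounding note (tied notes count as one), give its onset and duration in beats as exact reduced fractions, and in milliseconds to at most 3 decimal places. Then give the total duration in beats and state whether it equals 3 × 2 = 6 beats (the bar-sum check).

1) 0.0ms=0b +491.803ms=1b
2) 491.803ms=1b +163.934ms=1/3b
3) 655.738ms=4/3b +163.934ms=1/3b
4) 819.672ms=5/3b +163.934ms=1/3b
5) 983.607ms=2b +184.426ms=3/8b
6) 1168.033ms=19/8b +184.426ms=3/8b
7) 1352.459ms=11/4b +184.426ms=3/8b
8) 1536.885ms=25/8b +184.426ms=3/8b
9) 1721.311ms=7/2b +122.951ms=1/4b
10) 1844.262ms=15/4b +122.951ms=1/4b
11) 1967.213ms=4b +491.803ms=1b
12) 2459.016ms=5b +245.902ms=1/2b
13) 2704.918ms=11/2b +122.951ms=1/4b
14) 2827.869ms=23/4b +122.951ms=1/4b
Σ=6b of 6 (122bpm 2/4) — PASS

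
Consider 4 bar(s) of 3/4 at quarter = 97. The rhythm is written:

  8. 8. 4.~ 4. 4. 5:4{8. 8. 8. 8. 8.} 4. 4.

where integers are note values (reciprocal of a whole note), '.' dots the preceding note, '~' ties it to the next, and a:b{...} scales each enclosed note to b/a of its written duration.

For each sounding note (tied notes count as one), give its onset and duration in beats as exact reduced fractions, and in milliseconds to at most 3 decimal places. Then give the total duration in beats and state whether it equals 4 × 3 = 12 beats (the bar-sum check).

1) 0.0ms=0b +463.918ms=3/4b
2) 463.918ms=3/4b +463.918ms=3/4b
3) 927.835ms=3/2b +1855.67ms=3b
4) 2783.505ms=9/2b +927.835ms=3/2b
5) 3711.34ms=6b +371.134ms=3/5b
6) 4082.474ms=33/5b +371.134ms=3/5b
7) 4453.608ms=36/5b +371.134ms=3/5b
8) 4824.742ms=39/5b +371.134ms=3/5b
9) 5195.876ms=42/5b +371.134ms=3/5b
10) 5567.01ms=9b +927.835ms=3/2b
11) 6494.845ms=21/2b +927.835ms=3/2b
Σ=12b of 12 (97bpm 3/4) — PASS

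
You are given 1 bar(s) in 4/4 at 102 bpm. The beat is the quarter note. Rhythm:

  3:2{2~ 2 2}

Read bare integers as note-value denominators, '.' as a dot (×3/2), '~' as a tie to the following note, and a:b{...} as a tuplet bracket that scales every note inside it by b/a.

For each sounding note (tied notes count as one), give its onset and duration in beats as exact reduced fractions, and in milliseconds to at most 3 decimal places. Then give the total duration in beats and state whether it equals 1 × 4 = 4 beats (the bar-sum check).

1) 0.0ms=0b +1568.627ms=8/3b
2) 1568.627ms=8/3b +784.314ms=4/3b
Σ=4b of 4 (102bpm 4/4) — PASS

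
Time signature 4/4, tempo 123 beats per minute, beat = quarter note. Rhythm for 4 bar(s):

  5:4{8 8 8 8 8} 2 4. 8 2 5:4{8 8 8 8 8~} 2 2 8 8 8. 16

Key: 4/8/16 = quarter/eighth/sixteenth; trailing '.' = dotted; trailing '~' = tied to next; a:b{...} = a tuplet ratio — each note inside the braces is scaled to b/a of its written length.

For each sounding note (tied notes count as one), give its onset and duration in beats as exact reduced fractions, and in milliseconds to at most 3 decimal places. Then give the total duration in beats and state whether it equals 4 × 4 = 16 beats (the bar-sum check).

1) 0.0ms=0b +195.122ms=2/5b
2) 195.122ms=2/5b +195.122ms=2/5b
3) 390.244ms=4/5b +195.122ms=2/5b
4) 585.366ms=6/5b +195.122ms=2/5b
5) 780.488ms=8/5b +195.122ms=2/5b
6) 975.61ms=2b +975.61ms=2b
7) 1951.22ms=4b +731.707ms=3/2b
8) 2682.927ms=11/2b +243.902ms=1/2b
9) 2926.829ms=6b +975.61ms=2b
10) 3902.439ms=8b +195.122ms=2/5b
11) 4097.561ms=42/5b +195.122ms=2/5b
12) 4292.683ms=44/5b +195.122ms=2/5b
13) 4487.805ms=46/5b +195.122ms=2/5b
14) 4682.927ms=48/5b +1170.732ms=12/5b
15) 5853.659ms=12b +975.61ms=2b
16) 6829.268ms=14b +243.902ms=1/2b
17) 7073.171ms=29/2b +243.902ms=1/2b
18) 7317.073ms=15b +365.854ms=3/4b
19) 7682.927ms=63/4b +121.951ms=1/4b
Σ=16b of 16 (123bpm 4/4) — PASS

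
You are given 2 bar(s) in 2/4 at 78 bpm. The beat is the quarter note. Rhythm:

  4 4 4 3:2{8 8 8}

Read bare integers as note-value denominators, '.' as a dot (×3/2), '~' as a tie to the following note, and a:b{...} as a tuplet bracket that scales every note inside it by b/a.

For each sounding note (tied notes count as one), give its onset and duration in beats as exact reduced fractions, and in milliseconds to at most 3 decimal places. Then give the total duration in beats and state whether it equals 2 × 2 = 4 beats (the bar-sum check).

1) 0.0ms=0b +769.231ms=1b
2) 769.231ms=1b +769.231ms=1b
3) 1538.462ms=2b +769.231ms=1b
4) 2307.692ms=3b +256.41ms=1/3b
5) 2564.103ms=10/3b +256.41ms=1/3b
6) 2820.513ms=11/3b +256.41ms=1/3b
Σ=4b of 4 (78bpm 2/4) — PASS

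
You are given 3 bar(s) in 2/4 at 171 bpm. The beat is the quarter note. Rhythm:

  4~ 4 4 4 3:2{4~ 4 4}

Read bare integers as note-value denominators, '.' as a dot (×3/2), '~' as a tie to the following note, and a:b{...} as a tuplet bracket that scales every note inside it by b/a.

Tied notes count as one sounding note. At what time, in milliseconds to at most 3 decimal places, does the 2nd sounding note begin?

1. 0.0ms @ 0 + 701.754ms (2)
2. 701.754ms @ 2 + 350.877ms (1)
3. 1052.632ms @ 3 + 350.877ms (1)
4. 1403.509ms @ 4 + 467.836ms (4/3)
5. 1871.345ms @ 16/3 + 233.918ms (2/3)

note 2 onset = 2b = 701.754ms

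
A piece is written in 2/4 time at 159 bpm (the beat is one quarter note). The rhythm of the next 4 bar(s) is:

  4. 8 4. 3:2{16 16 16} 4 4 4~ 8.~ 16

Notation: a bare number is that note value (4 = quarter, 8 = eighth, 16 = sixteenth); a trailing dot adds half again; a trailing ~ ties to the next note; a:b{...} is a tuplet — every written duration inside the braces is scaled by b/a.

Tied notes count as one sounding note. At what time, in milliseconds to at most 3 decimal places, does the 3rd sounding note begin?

1. 0.0ms @ 0 + 566.038ms (3/2)
2. 566.038ms @ 3/2 + 188.679ms (1/2)
3. 754.717ms @ 2 + 566.038ms (3/2)
4. 1320.755ms @ 7/2 + 62.893ms (1/6)
5. 1383.648ms @ 11/3 + 62.893ms (1/6)
6. 1446.541ms @ 23/6 + 62.893ms (1/6)
7. 1509.434ms @ 4 + 377.358ms (1)
8. 1886.792ms @ 5 + 377.358ms (1)
9. 2264.151ms @ 6 + 754.717ms (2)

note 3 onset = 2b = 754.717ms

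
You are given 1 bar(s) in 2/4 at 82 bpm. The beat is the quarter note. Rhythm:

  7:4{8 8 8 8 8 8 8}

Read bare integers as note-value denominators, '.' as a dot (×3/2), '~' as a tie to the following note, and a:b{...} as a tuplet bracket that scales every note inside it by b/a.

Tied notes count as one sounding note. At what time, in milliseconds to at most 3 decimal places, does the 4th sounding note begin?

1. 0.0ms @ 0 + 209.059ms (2/7)
2. 209.059ms @ 2/7 + 209.059ms (2/7)
3. 418.118ms @ 4/7 + 209.059ms (2/7)
4. 627.178ms @ 6/7 + 209.059ms (2/7)
5. 836.237ms @ 8/7 + 209.059ms (2/7)
6. 1045.296ms @ 10/7 + 209.059ms (2/7)
7. 1254.355ms @ 12/7 + 209.059ms (2/7)

note 4 onset = 6/7b = 627.178ms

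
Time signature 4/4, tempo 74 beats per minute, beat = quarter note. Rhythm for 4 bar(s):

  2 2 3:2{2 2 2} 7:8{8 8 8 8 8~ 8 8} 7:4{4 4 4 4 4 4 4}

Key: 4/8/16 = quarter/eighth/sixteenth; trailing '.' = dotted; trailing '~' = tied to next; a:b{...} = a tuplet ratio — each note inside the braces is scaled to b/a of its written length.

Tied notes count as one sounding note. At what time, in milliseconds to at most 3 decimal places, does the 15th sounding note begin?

1. 0.0ms @ 0 + 1621.622ms (2)
2. 1621.622ms @ 2 + 1621.622ms (2)
3. 3243.243ms @ 4 + 1081.081ms (4/3)
4. 4324.324ms @ 16/3 + 1081.081ms (4/3)
5. 5405.405ms @ 20/3 + 1081.081ms (4/3)
6. 6486.486ms @ 8 + 463.32ms (4/7)
7. 6949.807ms @ 60/7 + 463.32ms (4/7)
8. 7413.127ms @ 64/7 + 463.32ms (4/7)
9. 7876.448ms @ 68/7 + 463.32ms (4/7)
10. 8339.768ms @ 72/7 + 926.641ms (8/7)
11. 9266.409ms @ 80/7 + 463.32ms (4/7)
12. 9729.73ms @ 12 + 463.32ms (4/7)
13. 10193.05ms @ 88/7 + 463.32ms (4/7)
14. 10656.371ms @ 92/7 + 463.32ms (4/7)
15. 11119.691ms @ 96/7 + 463.32ms (4/7)
16. 11583.012ms @ 100/7 + 463.32ms (4/7)
17. 12046.332ms @ 104/7 + 463.32ms (4/7)
18. 12509.653ms @ 108/7 + 463.32ms (4/7)

note 15 onset = 96/7b = 11119.691ms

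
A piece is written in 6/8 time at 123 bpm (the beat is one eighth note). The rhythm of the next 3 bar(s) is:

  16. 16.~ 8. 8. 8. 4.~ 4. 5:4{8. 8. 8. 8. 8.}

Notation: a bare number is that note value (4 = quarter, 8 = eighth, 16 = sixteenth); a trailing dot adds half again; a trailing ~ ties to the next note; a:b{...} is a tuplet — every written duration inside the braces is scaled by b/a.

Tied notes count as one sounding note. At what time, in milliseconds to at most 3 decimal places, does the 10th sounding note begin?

note 10 onset = 84/5b = 8195.122ms

1. 0.0ms @ 0 + 365.854ms (3/4)
2. 365.854ms @ 3/4 + 1097.561ms (9/4)
3. 1463.415ms @ 3 + 731.707ms (3/2)
4. 2195.122ms @ 9/2 + 731.707ms (3/2)
5. 2926.829ms @ 6 + 2926.829ms (6)
6. 5853.659ms @ 12 + 585.366ms (6/5)
7. 6439.024ms @ 66/5 + 585.366ms (6/5)
8. 7024.39ms @ 72/5 + 585.366ms (6/5)
9. 7609.756ms @ 78/5 + 585.366ms (6/5)
10. 8195.122ms @ 84/5 + 585.366ms (6/5)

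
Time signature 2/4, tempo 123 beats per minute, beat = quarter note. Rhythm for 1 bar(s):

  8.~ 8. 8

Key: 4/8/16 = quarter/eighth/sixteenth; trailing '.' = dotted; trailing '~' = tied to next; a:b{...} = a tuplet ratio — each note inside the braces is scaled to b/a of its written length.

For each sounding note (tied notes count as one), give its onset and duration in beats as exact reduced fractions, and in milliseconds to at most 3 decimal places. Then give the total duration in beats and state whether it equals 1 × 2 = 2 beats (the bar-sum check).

1) 0.0ms=0b +731.707ms=3/2b
2) 731.707ms=3/2b +243.902ms=1/2b
Σ=2b of 2 (123bpm 2/4) — PASS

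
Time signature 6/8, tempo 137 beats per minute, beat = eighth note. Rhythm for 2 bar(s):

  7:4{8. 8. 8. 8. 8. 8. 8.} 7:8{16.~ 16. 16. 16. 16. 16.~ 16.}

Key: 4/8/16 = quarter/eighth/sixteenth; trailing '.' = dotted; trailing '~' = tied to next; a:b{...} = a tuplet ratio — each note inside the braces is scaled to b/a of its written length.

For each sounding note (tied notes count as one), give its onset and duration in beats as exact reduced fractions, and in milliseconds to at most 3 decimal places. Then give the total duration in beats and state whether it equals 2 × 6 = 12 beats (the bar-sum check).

1) 0.0ms=0b +375.391ms=6/7b
2) 375.391ms=6/7b +375.391ms=6/7b
3) 750.782ms=12/7b +375.391ms=6/7b
4) 1126.173ms=18/7b +375.391ms=6/7b
5) 1501.564ms=24/7b +375.391ms=6/7b
6) 1876.955ms=30/7b +375.391ms=6/7b
7) 2252.346ms=36/7b +375.391ms=6/7b
8) 2627.737ms=6b +750.782ms=12/7b
9) 3378.519ms=54/7b +375.391ms=6/7b
10) 3753.91ms=60/7b +375.391ms=6/7b
11) 4129.301ms=66/7b +375.391ms=6/7b
12) 4504.692ms=72/7b +750.782ms=12/7b
Σ=12b of 12 (137bpm 6/8) — PASS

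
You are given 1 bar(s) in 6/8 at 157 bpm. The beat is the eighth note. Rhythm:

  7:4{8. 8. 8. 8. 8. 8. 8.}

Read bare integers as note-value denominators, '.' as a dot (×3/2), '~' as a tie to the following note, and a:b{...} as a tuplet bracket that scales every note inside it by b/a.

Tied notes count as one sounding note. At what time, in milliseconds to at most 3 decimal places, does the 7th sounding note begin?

1. 0.0ms @ 0 + 327.571ms (6/7)
2. 327.571ms @ 6/7 + 327.571ms (6/7)
3. 655.141ms @ 12/7 + 327.571ms (6/7)
4. 982.712ms @ 18/7 + 327.571ms (6/7)
5. 1310.282ms @ 24/7 + 327.571ms (6/7)
6. 1637.853ms @ 30/7 + 327.571ms (6/7)
7. 1965.423ms @ 36/7 + 327.571ms (6/7)

note 7 onset = 36/7b = 1965.423ms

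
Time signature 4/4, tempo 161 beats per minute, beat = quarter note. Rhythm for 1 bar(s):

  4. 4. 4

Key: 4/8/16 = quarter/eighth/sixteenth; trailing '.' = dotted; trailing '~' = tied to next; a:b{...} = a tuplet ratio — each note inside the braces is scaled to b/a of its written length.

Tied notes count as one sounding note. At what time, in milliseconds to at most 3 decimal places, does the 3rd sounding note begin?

1. 0.0ms @ 0 + 559.006ms (3/2)
2. 559.006ms @ 3/2 + 559.006ms (3/2)
3. 1118.012ms @ 3 + 372.671ms (1)

note 3 onset = 3b = 1118.012ms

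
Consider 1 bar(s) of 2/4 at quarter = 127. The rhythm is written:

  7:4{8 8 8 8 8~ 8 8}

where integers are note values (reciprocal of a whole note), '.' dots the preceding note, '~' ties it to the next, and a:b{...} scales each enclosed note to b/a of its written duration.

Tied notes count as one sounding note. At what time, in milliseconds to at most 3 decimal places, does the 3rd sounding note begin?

note 3 onset = 4/7b = 269.966ms

1. 0.0ms @ 0 + 134.983ms (2/7)
2. 134.983ms @ 2/7 + 134.983ms (2/7)
3. 269.966ms @ 4/7 + 134.983ms (2/7)
4. 404.949ms @ 6/7 + 134.983ms (2/7)
5. 539.933ms @ 8/7 + 269.966ms (4/7)
6. 809.899ms @ 12/7 + 134.983ms (2/7)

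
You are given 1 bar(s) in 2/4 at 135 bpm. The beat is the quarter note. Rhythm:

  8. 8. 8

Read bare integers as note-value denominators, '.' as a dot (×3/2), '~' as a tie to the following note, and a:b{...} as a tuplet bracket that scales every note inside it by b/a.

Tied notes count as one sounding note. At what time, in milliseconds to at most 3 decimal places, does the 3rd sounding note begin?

1. 0.0ms @ 0 + 333.333ms (3/4)
2. 333.333ms @ 3/4 + 333.333ms (3/4)
3. 666.667ms @ 3/2 + 222.222ms (1/2)

note 3 onset = 3/2b = 666.667ms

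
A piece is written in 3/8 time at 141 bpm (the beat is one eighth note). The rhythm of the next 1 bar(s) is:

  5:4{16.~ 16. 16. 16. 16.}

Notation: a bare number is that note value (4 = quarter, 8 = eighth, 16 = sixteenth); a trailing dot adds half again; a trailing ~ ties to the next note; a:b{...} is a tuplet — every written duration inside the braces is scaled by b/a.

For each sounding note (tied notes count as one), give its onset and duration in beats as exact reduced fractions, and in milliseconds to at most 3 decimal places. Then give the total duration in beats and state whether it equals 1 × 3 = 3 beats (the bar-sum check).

1) 0.0ms=0b +510.638ms=6/5b
2) 510.638ms=6/5b +255.319ms=3/5b
3) 765.957ms=9/5b +255.319ms=3/5b
4) 1021.277ms=12/5b +255.319ms=3/5b
Σ=3b of 3 (141bpm 3/8) — PASS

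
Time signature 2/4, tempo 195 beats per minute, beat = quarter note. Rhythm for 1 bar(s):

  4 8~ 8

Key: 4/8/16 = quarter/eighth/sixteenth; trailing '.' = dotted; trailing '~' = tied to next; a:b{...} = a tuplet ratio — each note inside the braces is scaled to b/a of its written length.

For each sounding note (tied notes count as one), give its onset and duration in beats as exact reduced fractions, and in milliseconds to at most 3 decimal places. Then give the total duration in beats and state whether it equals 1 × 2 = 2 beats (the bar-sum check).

1) 0.0ms=0b +307.692ms=1b
2) 307.692ms=1b +307.692ms=1b
Σ=2b of 2 (195bpm 2/4) — PASS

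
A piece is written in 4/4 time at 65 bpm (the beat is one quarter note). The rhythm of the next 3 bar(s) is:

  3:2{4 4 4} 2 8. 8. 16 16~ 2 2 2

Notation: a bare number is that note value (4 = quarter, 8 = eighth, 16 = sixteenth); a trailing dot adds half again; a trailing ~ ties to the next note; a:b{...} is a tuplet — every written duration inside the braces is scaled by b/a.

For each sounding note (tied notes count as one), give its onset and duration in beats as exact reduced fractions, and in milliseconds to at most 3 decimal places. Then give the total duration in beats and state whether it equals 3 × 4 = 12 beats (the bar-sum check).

1) 0.0ms=0b +615.385ms=2/3b
2) 615.385ms=2/3b +615.385ms=2/3b
3) 1230.769ms=4/3b +615.385ms=2/3b
4) 1846.154ms=2b +1846.154ms=2b
5) 3692.308ms=4b +692.308ms=3/4b
6) 4384.615ms=19/4b +692.308ms=3/4b
7) 5076.923ms=11/2b +230.769ms=1/4b
8) 5307.692ms=23/4b +2076.923ms=9/4b
9) 7384.615ms=8b +1846.154ms=2b
10) 9230.769ms=10b +1846.154ms=2b
Σ=12b of 12 (65bpm 4/4) — PASS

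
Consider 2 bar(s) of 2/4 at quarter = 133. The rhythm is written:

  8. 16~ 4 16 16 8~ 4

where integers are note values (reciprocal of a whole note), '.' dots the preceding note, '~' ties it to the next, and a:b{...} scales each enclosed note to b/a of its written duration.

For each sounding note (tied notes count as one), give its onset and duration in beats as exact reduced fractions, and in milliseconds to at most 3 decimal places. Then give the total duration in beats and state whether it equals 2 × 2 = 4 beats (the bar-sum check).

1) 0.0ms=0b +338.346ms=3/4b
2) 338.346ms=3/4b +563.91ms=5/4b
3) 902.256ms=2b +112.782ms=1/4b
4) 1015.038ms=9/4b +112.782ms=1/4b
5) 1127.82ms=5/2b +676.692ms=3/2b
Σ=4b of 4 (133bpm 2/4) — PASS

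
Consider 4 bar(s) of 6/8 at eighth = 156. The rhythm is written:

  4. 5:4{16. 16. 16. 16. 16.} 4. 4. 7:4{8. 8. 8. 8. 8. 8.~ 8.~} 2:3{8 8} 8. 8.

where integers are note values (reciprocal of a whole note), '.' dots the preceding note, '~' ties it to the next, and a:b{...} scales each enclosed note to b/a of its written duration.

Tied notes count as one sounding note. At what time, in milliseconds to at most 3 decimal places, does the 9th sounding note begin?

note 9 onset = 12b = 4615.385ms

1. 0.0ms @ 0 + 1153.846ms (3)
2. 1153.846ms @ 3 + 230.769ms (3/5)
3. 1384.615ms @ 18/5 + 230.769ms (3/5)
4. 1615.385ms @ 21/5 + 230.769ms (3/5)
5. 1846.154ms @ 24/5 + 230.769ms (3/5)
6. 2076.923ms @ 27/5 + 230.769ms (3/5)
7. 2307.692ms @ 6 + 1153.846ms (3)
8. 3461.538ms @ 9 + 1153.846ms (3)
9. 4615.385ms @ 12 + 329.67ms (6/7)
10. 4945.055ms @ 90/7 + 329.67ms (6/7)
11. 5274.725ms @ 96/7 + 329.67ms (6/7)
12. 5604.396ms @ 102/7 + 329.67ms (6/7)
13. 5934.066ms @ 108/7 + 329.67ms (6/7)
14. 6263.736ms @ 114/7 + 1236.264ms (45/14)
15. 7500.0ms @ 39/2 + 576.923ms (3/2)
16. 8076.923ms @ 21 + 576.923ms (3/2)
17. 8653.846ms @ 45/2 + 576.923ms (3/2)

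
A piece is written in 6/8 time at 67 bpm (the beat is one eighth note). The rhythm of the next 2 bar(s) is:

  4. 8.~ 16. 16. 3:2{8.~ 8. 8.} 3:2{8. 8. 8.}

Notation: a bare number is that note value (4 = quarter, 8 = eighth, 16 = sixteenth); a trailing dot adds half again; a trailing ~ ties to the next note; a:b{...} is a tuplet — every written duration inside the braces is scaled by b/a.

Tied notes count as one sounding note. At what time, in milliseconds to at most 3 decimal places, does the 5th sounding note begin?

note 5 onset = 8b = 7164.179ms

1. 0.0ms @ 0 + 2686.567ms (3)
2. 2686.567ms @ 3 + 2014.925ms (9/4)
3. 4701.493ms @ 21/4 + 671.642ms (3/4)
4. 5373.134ms @ 6 + 1791.045ms (2)
5. 7164.179ms @ 8 + 895.522ms (1)
6. 8059.701ms @ 9 + 895.522ms (1)
7. 8955.224ms @ 10 + 895.522ms (1)
8. 9850.746ms @ 11 + 895.522ms (1)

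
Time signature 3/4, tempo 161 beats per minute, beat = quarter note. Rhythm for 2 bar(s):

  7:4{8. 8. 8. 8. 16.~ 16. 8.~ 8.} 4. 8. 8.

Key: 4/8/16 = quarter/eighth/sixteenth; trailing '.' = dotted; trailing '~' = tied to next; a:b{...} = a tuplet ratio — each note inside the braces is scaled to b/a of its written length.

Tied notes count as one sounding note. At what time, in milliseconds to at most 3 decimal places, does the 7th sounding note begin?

note 7 onset = 3b = 1118.012ms

1. 0.0ms @ 0 + 159.716ms (3/7)
2. 159.716ms @ 3/7 + 159.716ms (3/7)
3. 319.432ms @ 6/7 + 159.716ms (3/7)
4. 479.148ms @ 9/7 + 159.716ms (3/7)
5. 638.864ms @ 12/7 + 159.716ms (3/7)
6. 798.58ms @ 15/7 + 319.432ms (6/7)
7. 1118.012ms @ 3 + 559.006ms (3/2)
8. 1677.019ms @ 9/2 + 279.503ms (3/4)
9. 1956.522ms @ 21/4 + 279.503ms (3/4)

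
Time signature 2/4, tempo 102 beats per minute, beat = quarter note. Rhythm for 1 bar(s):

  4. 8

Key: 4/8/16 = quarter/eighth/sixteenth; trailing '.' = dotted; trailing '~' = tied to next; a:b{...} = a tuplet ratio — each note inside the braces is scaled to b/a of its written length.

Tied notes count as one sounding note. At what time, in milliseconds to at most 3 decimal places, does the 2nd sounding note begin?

note 2 onset = 3/2b = 882.353ms

1. 0.0ms @ 0 + 882.353ms (3/2)
2. 882.353ms @ 3/2 + 294.118ms (1/2)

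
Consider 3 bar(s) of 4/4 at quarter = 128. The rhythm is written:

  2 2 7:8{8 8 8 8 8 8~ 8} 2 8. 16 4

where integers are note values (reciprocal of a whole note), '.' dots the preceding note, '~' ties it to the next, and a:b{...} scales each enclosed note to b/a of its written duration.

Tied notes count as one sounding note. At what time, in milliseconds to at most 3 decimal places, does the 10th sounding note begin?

1. 0.0ms @ 0 + 937.5ms (2)
2. 937.5ms @ 2 + 937.5ms (2)
3. 1875.0ms @ 4 + 267.857ms (4/7)
4. 2142.857ms @ 32/7 + 267.857ms (4/7)
5. 2410.714ms @ 36/7 + 267.857ms (4/7)
6. 2678.571ms @ 40/7 + 267.857ms (4/7)
7. 2946.429ms @ 44/7 + 267.857ms (4/7)
8. 3214.286ms @ 48/7 + 535.714ms (8/7)
9. 3750.0ms @ 8 + 937.5ms (2)
10. 4687.5ms @ 10 + 351.562ms (3/4)
11. 5039.062ms @ 43/4 + 117.188ms (1/4)
12. 5156.25ms @ 11 + 468.75ms (1)

note 10 onset = 10b = 4687.5ms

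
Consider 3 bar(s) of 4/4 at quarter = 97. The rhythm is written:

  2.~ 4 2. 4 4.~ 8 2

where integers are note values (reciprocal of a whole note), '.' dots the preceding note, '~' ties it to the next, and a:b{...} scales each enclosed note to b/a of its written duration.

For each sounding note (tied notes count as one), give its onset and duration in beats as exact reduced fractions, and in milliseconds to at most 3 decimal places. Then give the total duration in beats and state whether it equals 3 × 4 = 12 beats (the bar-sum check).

1) 0.0ms=0b +2474.227ms=4b
2) 2474.227ms=4b +1855.67ms=3b
3) 4329.897ms=7b +618.557ms=1b
4) 4948.454ms=8b +1237.113ms=2b
5) 6185.567ms=10b +1237.113ms=2b
Σ=12b of 12 (97bpm 4/4) — PASS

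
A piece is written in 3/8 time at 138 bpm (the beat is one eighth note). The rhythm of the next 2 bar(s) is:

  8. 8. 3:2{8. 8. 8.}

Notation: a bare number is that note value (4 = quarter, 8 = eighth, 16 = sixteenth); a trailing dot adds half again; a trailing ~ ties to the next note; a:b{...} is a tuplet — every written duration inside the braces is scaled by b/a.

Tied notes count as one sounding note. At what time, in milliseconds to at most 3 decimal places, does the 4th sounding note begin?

note 4 onset = 4b = 1739.13ms

1. 0.0ms @ 0 + 652.174ms (3/2)
2. 652.174ms @ 3/2 + 652.174ms (3/2)
3. 1304.348ms @ 3 + 434.783ms (1)
4. 1739.13ms @ 4 + 434.783ms (1)
5. 2173.913ms @ 5 + 434.783ms (1)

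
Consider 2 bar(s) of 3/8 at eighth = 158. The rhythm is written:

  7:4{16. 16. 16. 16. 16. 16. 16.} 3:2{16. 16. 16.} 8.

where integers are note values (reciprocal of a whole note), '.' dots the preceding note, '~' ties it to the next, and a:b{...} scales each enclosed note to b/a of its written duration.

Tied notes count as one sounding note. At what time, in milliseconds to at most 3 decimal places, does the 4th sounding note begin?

note 4 onset = 9/7b = 488.246ms

1. 0.0ms @ 0 + 162.749ms (3/7)
2. 162.749ms @ 3/7 + 162.749ms (3/7)
3. 325.497ms @ 6/7 + 162.749ms (3/7)
4. 488.246ms @ 9/7 + 162.749ms (3/7)
5. 650.995ms @ 12/7 + 162.749ms (3/7)
6. 813.743ms @ 15/7 + 162.749ms (3/7)
7. 976.492ms @ 18/7 + 162.749ms (3/7)
8. 1139.241ms @ 3 + 189.873ms (1/2)
9. 1329.114ms @ 7/2 + 189.873ms (1/2)
10. 1518.987ms @ 4 + 189.873ms (1/2)
11. 1708.861ms @ 9/2 + 569.62ms (3/2)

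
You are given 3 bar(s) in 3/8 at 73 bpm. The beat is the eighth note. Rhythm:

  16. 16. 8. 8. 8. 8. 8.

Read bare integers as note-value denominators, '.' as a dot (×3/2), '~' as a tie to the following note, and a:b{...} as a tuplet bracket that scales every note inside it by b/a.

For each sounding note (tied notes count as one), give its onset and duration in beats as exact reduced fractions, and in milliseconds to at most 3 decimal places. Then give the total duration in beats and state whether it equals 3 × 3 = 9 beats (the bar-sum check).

1) 0.0ms=0b +616.438ms=3/4b
2) 616.438ms=3/4b +616.438ms=3/4b
3) 1232.877ms=3/2b +1232.877ms=3/2b
4) 2465.753ms=3b +1232.877ms=3/2b
5) 3698.63ms=9/2b +1232.877ms=3/2b
6) 4931.507ms=6b +1232.877ms=3/2b
7) 6164.384ms=15/2b +1232.877ms=3/2b
Σ=9b of 9 (73bpm 3/8) — PASS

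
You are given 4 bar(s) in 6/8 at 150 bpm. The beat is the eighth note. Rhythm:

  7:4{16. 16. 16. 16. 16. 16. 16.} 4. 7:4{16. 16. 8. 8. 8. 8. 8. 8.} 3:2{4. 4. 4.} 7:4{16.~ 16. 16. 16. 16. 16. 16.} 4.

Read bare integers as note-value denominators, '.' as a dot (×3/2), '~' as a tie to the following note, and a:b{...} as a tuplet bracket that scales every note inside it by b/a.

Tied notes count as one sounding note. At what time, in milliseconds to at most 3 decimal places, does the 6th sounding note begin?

1. 0.0ms @ 0 + 171.429ms (3/7)
2. 171.429ms @ 3/7 + 171.429ms (3/7)
3. 342.857ms @ 6/7 + 171.429ms (3/7)
4. 514.286ms @ 9/7 + 171.429ms (3/7)
5. 685.714ms @ 12/7 + 171.429ms (3/7)
6. 857.143ms @ 15/7 + 171.429ms (3/7)
7. 1028.571ms @ 18/7 + 171.429ms (3/7)
8. 1200.0ms @ 3 + 1200.0ms (3)
9. 2400.0ms @ 6 + 171.429ms (3/7)
10. 2571.429ms @ 45/7 + 171.429ms (3/7)
11. 2742.857ms @ 48/7 + 342.857ms (6/7)
12. 3085.714ms @ 54/7 + 342.857ms (6/7)
13. 3428.571ms @ 60/7 + 342.857ms (6/7)
14. 3771.429ms @ 66/7 + 342.857ms (6/7)
15. 4114.286ms @ 72/7 + 342.857ms (6/7)
16. 4457.143ms @ 78/7 + 342.857ms (6/7)
17. 4800.0ms @ 12 + 800.0ms (2)
18. 5600.0ms @ 14 + 800.0ms (2)
19. 6400.0ms @ 16 + 800.0ms (2)
20. 7200.0ms @ 18 + 342.857ms (6/7)
21. 7542.857ms @ 132/7 + 171.429ms (3/7)
22. 7714.286ms @ 135/7 + 171.429ms (3/7)
23. 7885.714ms @ 138/7 + 171.429ms (3/7)
24. 8057.143ms @ 141/7 + 171.429ms (3/7)
25. 8228.571ms @ 144/7 + 171.429ms (3/7)
26. 8400.0ms @ 21 + 1200.0ms (3)

note 6 onset = 15/7b = 857.143ms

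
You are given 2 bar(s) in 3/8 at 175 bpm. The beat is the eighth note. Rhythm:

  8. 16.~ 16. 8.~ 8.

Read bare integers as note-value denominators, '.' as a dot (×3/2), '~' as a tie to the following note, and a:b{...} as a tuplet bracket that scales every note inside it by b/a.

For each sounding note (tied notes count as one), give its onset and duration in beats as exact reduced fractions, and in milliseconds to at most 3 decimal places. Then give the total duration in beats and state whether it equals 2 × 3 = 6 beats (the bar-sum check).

1) 0.0ms=0b +514.286ms=3/2b
2) 514.286ms=3/2b +514.286ms=3/2b
3) 1028.571ms=3b +1028.571ms=3b
Σ=6b of 6 (175bpm 3/8) — PASS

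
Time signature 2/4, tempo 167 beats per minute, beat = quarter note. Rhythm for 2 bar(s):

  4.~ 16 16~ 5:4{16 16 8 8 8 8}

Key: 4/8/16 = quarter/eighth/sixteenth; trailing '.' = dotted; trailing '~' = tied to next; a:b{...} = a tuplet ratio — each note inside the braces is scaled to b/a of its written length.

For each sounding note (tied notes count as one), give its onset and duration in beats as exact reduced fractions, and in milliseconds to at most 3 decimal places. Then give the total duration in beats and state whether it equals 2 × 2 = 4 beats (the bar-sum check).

1) 0.0ms=0b +628.743ms=7/4b
2) 628.743ms=7/4b +161.677ms=9/20b
3) 790.419ms=11/5b +71.856ms=1/5b
4) 862.275ms=12/5b +143.713ms=2/5b
5) 1005.988ms=14/5b +143.713ms=2/5b
6) 1149.701ms=16/5b +143.713ms=2/5b
7) 1293.413ms=18/5b +143.713ms=2/5b
Σ=4b of 4 (167bpm 2/4) — PASS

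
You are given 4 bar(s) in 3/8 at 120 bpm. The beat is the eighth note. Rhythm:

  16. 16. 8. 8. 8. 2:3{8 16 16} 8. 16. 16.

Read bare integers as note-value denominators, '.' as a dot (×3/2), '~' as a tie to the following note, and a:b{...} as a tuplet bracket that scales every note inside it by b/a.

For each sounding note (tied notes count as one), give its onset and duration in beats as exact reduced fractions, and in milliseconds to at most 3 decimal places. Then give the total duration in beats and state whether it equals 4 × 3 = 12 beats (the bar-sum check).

1) 0.0ms=0b +375.0ms=3/4b
2) 375.0ms=3/4b +375.0ms=3/4b
3) 750.0ms=3/2b +750.0ms=3/2b
4) 1500.0ms=3b +750.0ms=3/2b
5) 2250.0ms=9/2b +750.0ms=3/2b
6) 3000.0ms=6b +750.0ms=3/2b
7) 3750.0ms=15/2b +375.0ms=3/4b
8) 4125.0ms=33/4b +375.0ms=3/4b
9) 4500.0ms=9b +750.0ms=3/2b
10) 5250.0ms=21/2b +375.0ms=3/4b
11) 5625.0ms=45/4b +375.0ms=3/4b
Σ=12b of 12 (120bpm 3/8) — PASS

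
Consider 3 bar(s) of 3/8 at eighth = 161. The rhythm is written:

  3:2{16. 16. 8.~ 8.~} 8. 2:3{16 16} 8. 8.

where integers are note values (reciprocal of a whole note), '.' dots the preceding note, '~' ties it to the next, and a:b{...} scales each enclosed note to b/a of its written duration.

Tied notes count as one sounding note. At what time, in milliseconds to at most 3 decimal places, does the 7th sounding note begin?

note 7 onset = 15/2b = 2795.031ms

1. 0.0ms @ 0 + 186.335ms (1/2)
2. 186.335ms @ 1/2 + 186.335ms (1/2)
3. 372.671ms @ 1 + 1304.348ms (7/2)
4. 1677.019ms @ 9/2 + 279.503ms (3/4)
5. 1956.522ms @ 21/4 + 279.503ms (3/4)
6. 2236.025ms @ 6 + 559.006ms (3/2)
7. 2795.031ms @ 15/2 + 559.006ms (3/2)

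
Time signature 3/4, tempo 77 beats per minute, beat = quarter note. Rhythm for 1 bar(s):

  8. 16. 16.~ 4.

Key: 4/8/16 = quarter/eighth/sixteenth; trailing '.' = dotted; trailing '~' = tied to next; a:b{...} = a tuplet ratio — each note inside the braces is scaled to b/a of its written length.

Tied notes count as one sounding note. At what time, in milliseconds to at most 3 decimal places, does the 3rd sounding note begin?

note 3 onset = 9/8b = 876.623ms

1. 0.0ms @ 0 + 584.416ms (3/4)
2. 584.416ms @ 3/4 + 292.208ms (3/8)
3. 876.623ms @ 9/8 + 1461.039ms (15/8)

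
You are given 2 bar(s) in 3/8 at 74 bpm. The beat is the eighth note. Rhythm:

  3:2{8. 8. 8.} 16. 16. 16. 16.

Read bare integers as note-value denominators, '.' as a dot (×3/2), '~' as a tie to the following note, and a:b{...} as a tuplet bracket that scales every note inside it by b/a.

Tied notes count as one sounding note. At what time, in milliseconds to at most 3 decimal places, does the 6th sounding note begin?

note 6 onset = 9/2b = 3648.649ms

1. 0.0ms @ 0 + 810.811ms (1)
2. 810.811ms @ 1 + 810.811ms (1)
3. 1621.622ms @ 2 + 810.811ms (1)
4. 2432.432ms @ 3 + 608.108ms (3/4)
5. 3040.541ms @ 15/4 + 608.108ms (3/4)
6. 3648.649ms @ 9/2 + 608.108ms (3/4)
7. 4256.757ms @ 21/4 + 608.108ms (3/4)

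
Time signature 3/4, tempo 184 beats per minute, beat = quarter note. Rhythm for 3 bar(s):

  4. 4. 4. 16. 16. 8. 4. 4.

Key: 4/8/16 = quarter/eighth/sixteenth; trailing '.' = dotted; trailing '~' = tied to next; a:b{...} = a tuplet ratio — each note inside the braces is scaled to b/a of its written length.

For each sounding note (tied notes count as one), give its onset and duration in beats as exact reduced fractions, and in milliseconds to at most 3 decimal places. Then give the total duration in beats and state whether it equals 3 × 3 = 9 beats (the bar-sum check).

1) 0.0ms=0b +489.13ms=3/2b
2) 489.13ms=3/2b +489.13ms=3/2b
3) 978.261ms=3b +489.13ms=3/2b
4) 1467.391ms=9/2b +122.283ms=3/8b
5) 1589.674ms=39/8b +122.283ms=3/8b
6) 1711.957ms=21/4b +244.565ms=3/4b
7) 1956.522ms=6b +489.13ms=3/2b
8) 2445.652ms=15/2b +489.13ms=3/2b
Σ=9b of 9 (184bpm 3/4) — PASS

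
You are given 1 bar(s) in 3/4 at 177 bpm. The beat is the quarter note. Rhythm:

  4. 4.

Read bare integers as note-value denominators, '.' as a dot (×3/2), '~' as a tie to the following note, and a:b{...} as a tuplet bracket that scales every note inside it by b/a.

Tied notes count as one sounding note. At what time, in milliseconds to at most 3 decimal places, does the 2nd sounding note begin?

1. 0.0ms @ 0 + 508.475ms (3/2)
2. 508.475ms @ 3/2 + 508.475ms (3/2)

note 2 onset = 3/2b = 508.475ms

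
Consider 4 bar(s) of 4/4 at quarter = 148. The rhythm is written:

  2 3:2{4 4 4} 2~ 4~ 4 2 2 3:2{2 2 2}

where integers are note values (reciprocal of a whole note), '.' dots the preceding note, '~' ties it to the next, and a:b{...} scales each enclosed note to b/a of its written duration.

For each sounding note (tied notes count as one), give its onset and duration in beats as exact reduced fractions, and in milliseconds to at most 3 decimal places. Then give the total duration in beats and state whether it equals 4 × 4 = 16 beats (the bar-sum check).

1) 0.0ms=0b +810.811ms=2b
2) 810.811ms=2b +270.27ms=2/3b
3) 1081.081ms=8/3b +270.27ms=2/3b
4) 1351.351ms=10/3b +270.27ms=2/3b
5) 1621.622ms=4b +1621.622ms=4b
6) 3243.243ms=8b +810.811ms=2b
7) 4054.054ms=10b +810.811ms=2b
8) 4864.865ms=12b +540.541ms=4/3b
9) 5405.405ms=40/3b +540.541ms=4/3b
10) 5945.946ms=44/3b +540.541ms=4/3b
Σ=16b of 16 (148bpm 4/4) — PASS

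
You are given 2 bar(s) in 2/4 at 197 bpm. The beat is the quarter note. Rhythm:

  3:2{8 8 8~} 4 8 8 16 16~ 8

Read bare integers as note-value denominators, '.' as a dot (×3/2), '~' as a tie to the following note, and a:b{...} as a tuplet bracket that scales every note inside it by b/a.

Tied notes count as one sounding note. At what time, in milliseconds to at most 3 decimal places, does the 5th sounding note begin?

1. 0.0ms @ 0 + 101.523ms (1/3)
2. 101.523ms @ 1/3 + 101.523ms (1/3)
3. 203.046ms @ 2/3 + 406.091ms (4/3)
4. 609.137ms @ 2 + 152.284ms (1/2)
5. 761.421ms @ 5/2 + 152.284ms (1/2)
6. 913.706ms @ 3 + 76.142ms (1/4)
7. 989.848ms @ 13/4 + 228.426ms (3/4)

note 5 onset = 5/2b = 761.421ms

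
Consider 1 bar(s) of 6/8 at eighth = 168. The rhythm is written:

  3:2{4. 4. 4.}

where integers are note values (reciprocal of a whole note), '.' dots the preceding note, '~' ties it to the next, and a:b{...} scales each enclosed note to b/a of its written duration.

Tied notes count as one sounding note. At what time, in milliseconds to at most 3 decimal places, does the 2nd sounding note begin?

note 2 onset = 2b = 714.286ms

1. 0.0ms @ 0 + 714.286ms (2)
2. 714.286ms @ 2 + 714.286ms (2)
3. 1428.571ms @ 4 + 714.286ms (2)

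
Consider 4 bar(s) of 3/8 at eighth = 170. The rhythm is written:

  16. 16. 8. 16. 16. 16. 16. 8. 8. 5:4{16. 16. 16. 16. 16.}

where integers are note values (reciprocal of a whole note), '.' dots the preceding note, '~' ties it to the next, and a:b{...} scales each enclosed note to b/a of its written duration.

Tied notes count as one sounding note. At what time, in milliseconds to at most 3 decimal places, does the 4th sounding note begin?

note 4 onset = 3b = 1058.824ms

1. 0.0ms @ 0 + 264.706ms (3/4)
2. 264.706ms @ 3/4 + 264.706ms (3/4)
3. 529.412ms @ 3/2 + 529.412ms (3/2)
4. 1058.824ms @ 3 + 264.706ms (3/4)
5. 1323.529ms @ 15/4 + 264.706ms (3/4)
6. 1588.235ms @ 9/2 + 264.706ms (3/4)
7. 1852.941ms @ 21/4 + 264.706ms (3/4)
8. 2117.647ms @ 6 + 529.412ms (3/2)
9. 2647.059ms @ 15/2 + 529.412ms (3/2)
10. 3176.471ms @ 9 + 211.765ms (3/5)
11. 3388.235ms @ 48/5 + 211.765ms (3/5)
12. 3600.0ms @ 51/5 + 211.765ms (3/5)
13. 3811.765ms @ 54/5 + 211.765ms (3/5)
14. 4023.529ms @ 57/5 + 211.765ms (3/5)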